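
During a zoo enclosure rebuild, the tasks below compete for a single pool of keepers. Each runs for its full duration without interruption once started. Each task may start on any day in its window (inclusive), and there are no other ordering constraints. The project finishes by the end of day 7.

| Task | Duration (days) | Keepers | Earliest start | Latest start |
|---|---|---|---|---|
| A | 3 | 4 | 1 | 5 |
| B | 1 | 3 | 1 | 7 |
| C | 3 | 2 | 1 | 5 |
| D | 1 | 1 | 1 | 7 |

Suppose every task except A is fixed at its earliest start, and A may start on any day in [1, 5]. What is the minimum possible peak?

A@1: d1:10  d2:6  d3:6  d4:0  d5:0  d6:0  d7:0 → peak 10
A@2: d1:6  d2:6  d3:6  d4:4  d5:0  d6:0  d7:0 → peak 6
A@3: d1:6  d2:2  d3:6  d4:4  d5:4  d6:0  d7:0 → peak 6
A@4: d1:6  d2:2  d3:2  d4:4  d5:4  d6:4  d7:0 → peak 6
A@5: d1:6  d2:2  d3:2  d4:0  d5:4  d6:4  d7:4 → peak 6
Best is A@2, peak 6.

6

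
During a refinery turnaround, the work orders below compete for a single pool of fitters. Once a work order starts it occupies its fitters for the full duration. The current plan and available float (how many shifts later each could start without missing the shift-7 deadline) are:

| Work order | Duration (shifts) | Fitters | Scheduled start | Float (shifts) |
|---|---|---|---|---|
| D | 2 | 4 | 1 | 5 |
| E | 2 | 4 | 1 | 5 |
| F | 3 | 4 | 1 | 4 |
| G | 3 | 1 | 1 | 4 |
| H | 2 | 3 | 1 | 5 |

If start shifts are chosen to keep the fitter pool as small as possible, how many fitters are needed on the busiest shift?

Early-start (D@1, E@1, F@1, G@1, H@1) gives peak 16: s1:16  s2:16  s3:5  s4:0  s5:0  s6:0  s7:0.
Shift E→3, F→5, H→4.
Schedule D@1, E@3, F@5, G@1, H@4: s1:5  s2:5  s3:5  s4:7  s5:7  s6:4  s7:4 — peak 7.

7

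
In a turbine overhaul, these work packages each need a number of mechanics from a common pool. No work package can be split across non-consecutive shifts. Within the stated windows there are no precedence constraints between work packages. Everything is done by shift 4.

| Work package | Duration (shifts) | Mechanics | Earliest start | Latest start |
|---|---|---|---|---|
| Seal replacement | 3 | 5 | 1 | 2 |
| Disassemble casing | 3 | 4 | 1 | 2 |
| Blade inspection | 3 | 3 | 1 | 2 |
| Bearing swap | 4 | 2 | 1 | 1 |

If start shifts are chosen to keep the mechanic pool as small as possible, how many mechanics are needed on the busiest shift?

14

Schedule Seal replacement@1, Disassemble casing@1, Blade inspection@1, Bearing swap@1: s1:14  s2:14  s3:14  s4:2 — peak 14.
No arrangement of the 8 feasible schedules does better.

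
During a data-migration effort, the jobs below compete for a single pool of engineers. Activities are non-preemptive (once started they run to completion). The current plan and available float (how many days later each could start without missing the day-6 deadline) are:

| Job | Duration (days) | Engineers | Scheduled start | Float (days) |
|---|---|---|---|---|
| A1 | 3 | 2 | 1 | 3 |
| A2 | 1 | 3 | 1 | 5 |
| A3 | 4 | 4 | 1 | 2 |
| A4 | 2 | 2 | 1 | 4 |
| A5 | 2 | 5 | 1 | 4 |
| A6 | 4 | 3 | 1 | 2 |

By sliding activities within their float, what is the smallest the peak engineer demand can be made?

9

Early-start (A1@1, A2@1, A3@1, A4@1, A5@1, A6@1) gives peak 19: d1:19  d2:16  d3:9  d4:7  d5:0  d6:0.
Shift A2→6, A4→4, A5→5.
Schedule A1@1, A2@6, A3@1, A4@4, A5@5, A6@1: d1:9  d2:9  d3:9  d4:9  d5:7  d6:8 — peak 9.
Total engineer-days = 51 over 6 days ⇒ peak ≥ ⌈51/6⌉ = 9, so 9 is optimal.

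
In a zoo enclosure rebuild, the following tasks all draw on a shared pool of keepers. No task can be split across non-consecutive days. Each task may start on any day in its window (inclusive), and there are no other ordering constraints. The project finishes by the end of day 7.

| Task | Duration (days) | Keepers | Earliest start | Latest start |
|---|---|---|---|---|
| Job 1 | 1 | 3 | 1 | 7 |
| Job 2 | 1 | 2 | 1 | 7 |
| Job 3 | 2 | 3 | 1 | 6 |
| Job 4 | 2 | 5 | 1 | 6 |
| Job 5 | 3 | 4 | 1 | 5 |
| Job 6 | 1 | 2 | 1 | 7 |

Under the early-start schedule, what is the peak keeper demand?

Early-start schedule: Job 1@1, Job 2@1, Job 3@1, Job 4@1, Job 5@1, Job 6@1.
Load per day: day 1: 19, day 2: 12, day 3: 4, day 4: 0, day 5: 0, day 6: 0, day 7: 0.
Peak is 19.

19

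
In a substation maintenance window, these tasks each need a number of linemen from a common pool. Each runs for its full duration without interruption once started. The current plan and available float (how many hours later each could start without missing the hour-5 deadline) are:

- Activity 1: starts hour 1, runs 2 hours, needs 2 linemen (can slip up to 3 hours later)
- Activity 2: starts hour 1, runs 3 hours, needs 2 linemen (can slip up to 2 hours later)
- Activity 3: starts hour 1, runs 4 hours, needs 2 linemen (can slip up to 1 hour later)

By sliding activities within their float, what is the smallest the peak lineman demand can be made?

Early-start (Activity 1@1, Activity 2@1, Activity 3@1) gives peak 6: h1:6  h2:6  h3:4  h4:2  h5:0.
Shift Activity 2→3.
Schedule Activity 1@1, Activity 2@3, Activity 3@1: h1:4  h2:4  h3:4  h4:4  h5:2 — peak 4.
Total lineman-hours = 18 over 5 hours ⇒ peak ≥ ⌈18/5⌉ = 4, so 4 is optimal.

4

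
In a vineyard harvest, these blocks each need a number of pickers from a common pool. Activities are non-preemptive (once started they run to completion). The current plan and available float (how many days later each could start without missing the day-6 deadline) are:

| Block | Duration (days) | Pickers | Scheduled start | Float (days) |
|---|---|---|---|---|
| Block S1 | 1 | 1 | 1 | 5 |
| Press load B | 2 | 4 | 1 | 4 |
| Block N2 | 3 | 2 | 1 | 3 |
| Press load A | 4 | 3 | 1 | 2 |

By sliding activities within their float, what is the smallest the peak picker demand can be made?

5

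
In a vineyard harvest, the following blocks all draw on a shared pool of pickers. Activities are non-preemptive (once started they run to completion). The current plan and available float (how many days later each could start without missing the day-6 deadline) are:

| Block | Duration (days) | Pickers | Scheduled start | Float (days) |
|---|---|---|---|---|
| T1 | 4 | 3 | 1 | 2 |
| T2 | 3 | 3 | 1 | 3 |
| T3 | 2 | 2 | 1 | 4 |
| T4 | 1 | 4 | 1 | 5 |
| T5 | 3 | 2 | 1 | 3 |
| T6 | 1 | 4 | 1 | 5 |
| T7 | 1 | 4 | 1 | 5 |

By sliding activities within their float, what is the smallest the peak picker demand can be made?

8

Early-start (T1@1, T2@1, T3@1, T4@1, T5@1, T6@1, T7@1) gives peak 22: d1:22  d2:10  d3:8  d4:3  d5:0  d6:0.
Shift T4→5, T5→3, T6→6, T7→6.
Schedule T1@1, T2@1, T3@1, T4@5, T5@3, T6@6, T7@6: d1:8  d2:8  d3:8  d4:5  d5:6  d6:8 — peak 8.
Total picker-days = 43 over 6 days ⇒ peak ≥ ⌈43/6⌉ = 8, so 8 is optimal.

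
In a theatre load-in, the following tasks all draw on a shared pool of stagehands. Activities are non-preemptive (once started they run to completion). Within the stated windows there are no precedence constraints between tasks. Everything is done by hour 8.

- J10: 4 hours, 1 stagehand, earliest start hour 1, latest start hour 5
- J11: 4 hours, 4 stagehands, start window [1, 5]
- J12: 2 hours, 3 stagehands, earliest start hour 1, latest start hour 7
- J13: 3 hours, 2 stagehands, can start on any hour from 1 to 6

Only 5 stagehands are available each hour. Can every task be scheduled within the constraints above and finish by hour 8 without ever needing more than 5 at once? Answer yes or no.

Schedule J10@1, J11@1, J12@5, J13@5: h1:5  h2:5  h3:5  h4:5  h5:5  h6:5  h7:2  h8:0 — peak 5 ≤ 5.

yes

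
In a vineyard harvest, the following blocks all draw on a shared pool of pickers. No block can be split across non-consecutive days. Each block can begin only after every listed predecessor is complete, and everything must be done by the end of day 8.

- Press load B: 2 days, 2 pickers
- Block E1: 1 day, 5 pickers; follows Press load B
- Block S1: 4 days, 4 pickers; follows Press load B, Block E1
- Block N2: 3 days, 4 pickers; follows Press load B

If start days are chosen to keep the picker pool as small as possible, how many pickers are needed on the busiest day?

Early-start (Press load B@1, Block E1@3, Block S1@4, Block N2@3) gives peak 9: d1:2  d2:2  d3:9  d4:8  d5:8  d6:4  d7:4  d8:0.
Shift Block N2→4.
Schedule Press load B@1, Block E1@3, Block S1@4, Block N2@4: d1:2  d2:2  d3:5  d4:8  d5:8  d6:8  d7:4  d8:0 — peak 8.
No arrangement of the 15 feasible schedules does better.

8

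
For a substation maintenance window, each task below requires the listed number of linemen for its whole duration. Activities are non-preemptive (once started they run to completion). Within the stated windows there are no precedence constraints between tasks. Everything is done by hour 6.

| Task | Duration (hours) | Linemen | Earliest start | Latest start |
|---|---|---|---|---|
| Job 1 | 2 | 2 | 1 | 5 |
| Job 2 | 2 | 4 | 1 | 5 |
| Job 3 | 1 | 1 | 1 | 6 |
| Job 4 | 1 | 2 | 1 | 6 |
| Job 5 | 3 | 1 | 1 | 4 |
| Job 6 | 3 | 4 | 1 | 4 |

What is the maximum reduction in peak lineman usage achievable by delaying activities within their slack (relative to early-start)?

Early-start peak: h1:14  h2:11  h3:5  h4:0  h5:0  h6:0 ⇒ 14.
Leveled (Job 1@1, Job 2@1, Job 3@3, Job 4@3, Job 5@3, Job 6@4): h1:6  h2:6  h3:4  h4:5  h5:5  h6:4 ⇒ 6.
Reduction 14 − 6 = 8.

8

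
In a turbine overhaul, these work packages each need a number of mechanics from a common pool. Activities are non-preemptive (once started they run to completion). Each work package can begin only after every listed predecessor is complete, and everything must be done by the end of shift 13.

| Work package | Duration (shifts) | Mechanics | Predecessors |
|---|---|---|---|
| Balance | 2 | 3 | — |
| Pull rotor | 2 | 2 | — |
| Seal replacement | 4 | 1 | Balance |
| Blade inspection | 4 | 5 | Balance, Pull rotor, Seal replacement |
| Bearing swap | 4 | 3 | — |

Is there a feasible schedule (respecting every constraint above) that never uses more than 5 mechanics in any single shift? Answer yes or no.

yes

Schedule Balance@1, Pull rotor@1, Seal replacement@3, Blade inspection@7, Bearing swap@3: s1:5  s2:5  s3:4  s4:4  s5:4  s6:4  s7:5  s8:5  s9:5  s10:5  s11:0  s12:0  s13:0 — peak 5 ≤ 5.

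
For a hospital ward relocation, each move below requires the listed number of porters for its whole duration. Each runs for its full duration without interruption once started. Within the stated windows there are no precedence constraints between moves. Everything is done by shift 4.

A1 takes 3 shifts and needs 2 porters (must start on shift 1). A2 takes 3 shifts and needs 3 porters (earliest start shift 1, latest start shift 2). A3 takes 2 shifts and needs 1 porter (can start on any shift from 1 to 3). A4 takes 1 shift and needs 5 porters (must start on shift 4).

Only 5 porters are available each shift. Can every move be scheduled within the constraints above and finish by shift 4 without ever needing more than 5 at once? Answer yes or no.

no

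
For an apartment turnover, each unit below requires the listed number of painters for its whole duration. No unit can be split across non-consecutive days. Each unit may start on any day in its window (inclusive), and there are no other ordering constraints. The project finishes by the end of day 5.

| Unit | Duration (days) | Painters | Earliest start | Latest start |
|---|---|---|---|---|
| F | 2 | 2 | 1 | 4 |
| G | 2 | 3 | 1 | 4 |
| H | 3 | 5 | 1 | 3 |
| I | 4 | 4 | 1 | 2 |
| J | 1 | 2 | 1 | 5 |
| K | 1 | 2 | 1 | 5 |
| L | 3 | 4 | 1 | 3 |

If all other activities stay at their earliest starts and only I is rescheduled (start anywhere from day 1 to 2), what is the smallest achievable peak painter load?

I@1: d1:22  d2:18  d3:13  d4:4  d5:0 → peak 22
I@2: d1:18  d2:18  d3:13  d4:4  d5:4 → peak 18
Best is I@2, peak 18.

18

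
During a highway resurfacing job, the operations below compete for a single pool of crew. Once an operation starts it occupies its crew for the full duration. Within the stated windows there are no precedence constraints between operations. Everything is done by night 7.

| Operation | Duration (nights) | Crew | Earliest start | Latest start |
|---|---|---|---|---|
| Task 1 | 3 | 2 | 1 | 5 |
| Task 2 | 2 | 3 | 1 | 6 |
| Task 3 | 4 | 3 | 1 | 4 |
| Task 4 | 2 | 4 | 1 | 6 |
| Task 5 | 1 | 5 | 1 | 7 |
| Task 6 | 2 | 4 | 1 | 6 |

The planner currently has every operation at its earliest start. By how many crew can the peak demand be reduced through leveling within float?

Early-start peak: n1:21  n2:16  n3:5  n4:3  n5:0  n6:0  n7:0 ⇒ 21.
Leveled (Task 1@1, Task 2@1, Task 3@4, Task 4@4, Task 5@3, Task 6@6): n1:5  n2:5  n3:7  n4:7  n5:7  n6:7  n7:7 ⇒ 7.
Reduction 21 − 7 = 14.

14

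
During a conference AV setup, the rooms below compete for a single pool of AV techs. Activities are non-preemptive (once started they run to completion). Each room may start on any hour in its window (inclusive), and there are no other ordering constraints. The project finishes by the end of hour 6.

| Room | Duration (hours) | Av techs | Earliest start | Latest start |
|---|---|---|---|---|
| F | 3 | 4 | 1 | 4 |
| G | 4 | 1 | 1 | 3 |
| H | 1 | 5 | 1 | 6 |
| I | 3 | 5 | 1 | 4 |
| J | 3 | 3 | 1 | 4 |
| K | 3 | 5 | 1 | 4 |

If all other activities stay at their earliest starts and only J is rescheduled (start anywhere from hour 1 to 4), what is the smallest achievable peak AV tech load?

20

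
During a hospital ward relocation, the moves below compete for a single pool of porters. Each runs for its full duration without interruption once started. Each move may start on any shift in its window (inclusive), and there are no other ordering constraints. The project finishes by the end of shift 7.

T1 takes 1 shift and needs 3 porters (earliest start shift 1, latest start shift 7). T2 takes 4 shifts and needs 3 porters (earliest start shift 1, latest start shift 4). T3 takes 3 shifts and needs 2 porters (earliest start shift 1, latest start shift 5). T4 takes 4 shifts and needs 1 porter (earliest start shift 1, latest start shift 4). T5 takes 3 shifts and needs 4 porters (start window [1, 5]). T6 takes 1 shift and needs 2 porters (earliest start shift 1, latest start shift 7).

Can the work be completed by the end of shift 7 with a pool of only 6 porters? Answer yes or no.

Schedule T1@1, T2@1, T3@2, T4@2, T5@5, T6@6: s1:6  s2:6  s3:6  s4:6  s5:5  s6:6  s7:4 — peak 6 ≤ 6.

yes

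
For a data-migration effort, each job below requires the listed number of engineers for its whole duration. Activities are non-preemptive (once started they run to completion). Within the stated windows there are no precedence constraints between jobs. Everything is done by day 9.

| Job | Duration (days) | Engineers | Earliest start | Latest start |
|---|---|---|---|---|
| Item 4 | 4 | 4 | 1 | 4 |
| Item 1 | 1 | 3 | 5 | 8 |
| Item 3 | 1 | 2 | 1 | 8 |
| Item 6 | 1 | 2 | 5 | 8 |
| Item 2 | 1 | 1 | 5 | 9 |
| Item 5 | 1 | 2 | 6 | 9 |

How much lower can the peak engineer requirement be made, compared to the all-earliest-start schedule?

2

Early-start peak: d1:6  d2:4  d3:4  d4:4  d5:6  d6:2  d7:0  d8:0  d9:0 ⇒ 6.
Leveled (Item 4@1, Item 1@5, Item 3@6, Item 6@6, Item 2@5, Item 5@7): d1:4  d2:4  d3:4  d4:4  d5:4  d6:4  d7:2  d8:0  d9:0 ⇒ 4.
Reduction 6 − 4 = 2.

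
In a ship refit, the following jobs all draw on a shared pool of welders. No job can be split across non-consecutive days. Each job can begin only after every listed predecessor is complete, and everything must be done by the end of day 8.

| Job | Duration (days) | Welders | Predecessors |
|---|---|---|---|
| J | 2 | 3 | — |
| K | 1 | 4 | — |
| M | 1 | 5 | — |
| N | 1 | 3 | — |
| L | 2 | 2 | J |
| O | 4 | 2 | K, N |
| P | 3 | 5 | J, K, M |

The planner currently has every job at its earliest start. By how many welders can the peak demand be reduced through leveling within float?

Early-start peak: d1:15  d2:5  d3:9  d4:9  d5:7  d6:0  d7:0  d8:0 ⇒ 15.
Leveled (J@1, K@1, M@3, N@2, L@3, O@4, P@5): d1:7  d2:6  d3:7  d4:4  d5:7  d6:7  d7:7  d8:0 ⇒ 7.
Reduction 15 − 7 = 8.

8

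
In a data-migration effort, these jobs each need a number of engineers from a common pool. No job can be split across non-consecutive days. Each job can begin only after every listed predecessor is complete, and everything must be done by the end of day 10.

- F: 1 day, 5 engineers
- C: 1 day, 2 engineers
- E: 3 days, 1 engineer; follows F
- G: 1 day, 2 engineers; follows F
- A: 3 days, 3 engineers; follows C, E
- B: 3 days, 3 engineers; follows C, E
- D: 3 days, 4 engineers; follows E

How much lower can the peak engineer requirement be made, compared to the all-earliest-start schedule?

4

Early-start peak: d1:7  d2:3  d3:1  d4:1  d5:10  d6:10  d7:10  d8:0  d9:0  d10:0 ⇒ 10.
Leveled (F@1, C@2, E@2, G@2, A@5, B@5, D@8): d1:5  d2:5  d3:1  d4:1  d5:6  d6:6  d7:6  d8:4  d9:4  d10:4 ⇒ 6.
Reduction 10 − 6 = 4.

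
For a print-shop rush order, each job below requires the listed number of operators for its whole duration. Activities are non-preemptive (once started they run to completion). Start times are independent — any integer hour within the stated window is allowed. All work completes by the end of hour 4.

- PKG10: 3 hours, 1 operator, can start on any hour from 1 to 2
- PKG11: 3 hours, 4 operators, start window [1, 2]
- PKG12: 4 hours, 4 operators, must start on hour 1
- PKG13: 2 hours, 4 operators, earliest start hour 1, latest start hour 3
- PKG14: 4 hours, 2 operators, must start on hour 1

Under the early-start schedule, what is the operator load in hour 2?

15

At early start, hour 2 has: PKG10, PKG11, PKG12, PKG13, PKG14.
Demand: 1 + 4 + 4 + 4 + 2 = 15.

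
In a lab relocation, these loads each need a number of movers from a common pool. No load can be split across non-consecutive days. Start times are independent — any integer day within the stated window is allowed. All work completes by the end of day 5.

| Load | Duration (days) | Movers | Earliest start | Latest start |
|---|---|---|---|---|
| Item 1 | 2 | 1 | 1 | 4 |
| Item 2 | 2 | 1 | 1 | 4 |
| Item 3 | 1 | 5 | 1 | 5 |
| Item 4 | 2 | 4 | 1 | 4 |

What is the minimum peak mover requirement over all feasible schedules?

5

Early-start (Item 1@1, Item 2@1, Item 3@1, Item 4@1) gives peak 11: d1:11  d2:6  d3:0  d4:0  d5:0.
Shift Item 3→3, Item 4→4.
Schedule Item 1@1, Item 2@1, Item 3@3, Item 4@4: d1:2  d2:2  d3:5  d4:4  d5:4 — peak 5.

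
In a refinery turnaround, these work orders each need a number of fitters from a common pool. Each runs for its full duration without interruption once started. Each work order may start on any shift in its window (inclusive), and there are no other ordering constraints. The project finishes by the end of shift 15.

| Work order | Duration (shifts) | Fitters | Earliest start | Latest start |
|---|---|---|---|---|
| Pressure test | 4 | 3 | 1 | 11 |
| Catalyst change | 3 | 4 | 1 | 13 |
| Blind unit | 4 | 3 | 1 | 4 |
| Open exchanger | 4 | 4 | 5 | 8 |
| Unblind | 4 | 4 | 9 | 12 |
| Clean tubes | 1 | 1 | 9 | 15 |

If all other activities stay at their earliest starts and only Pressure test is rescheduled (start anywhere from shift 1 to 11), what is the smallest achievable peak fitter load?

Pressure test@1: s1:10  s2:10  s3:10  s4:6  s5:4  s6:4  s7:4  s8:4  s9:5  s10:4  s11:4  s12:4  s13:0  s14:0  s15:0 → peak 10
Pressure test@2: s1:7  s2:10  s3:10  s4:6  s5:7  s6:4  s7:4  s8:4  s9:5  s10:4  s11:4  s12:4  s13:0  s14:0  s15:0 → peak 10
Pressure test@3: s1:7  s2:7  s3:10  s4:6  s5:7  s6:7  s7:4  s8:4  s9:5  s10:4  s11:4  s12:4  s13:0  s14:0  s15:0 → peak 10
Pressure test@4: s1:7  s2:7  s3:7  s4:6  s5:7  s6:7  s7:7  s8:4  s9:5  s10:4  s11:4  s12:4  s13:0  s14:0  s15:0 → peak 7
Pressure test@5: s1:7  s2:7  s3:7  s4:3  s5:7  s6:7  s7:7  s8:7  s9:5  s10:4  s11:4  s12:4  s13:0  s14:0  s15:0 → peak 7
Pressure test@6: s1:7  s2:7  s3:7  s4:3  s5:4  s6:7  s7:7  s8:7  s9:8  s10:4  s11:4  s12:4  s13:0  s14:0  s15:0 → peak 8
Pressure test@7: s1:7  s2:7  s3:7  s4:3  s5:4  s6:4  s7:7  s8:7  s9:8  s10:7  s11:4  s12:4  s13:0  s14:0  s15:0 → peak 8
Pressure test@8: s1:7  s2:7  s3:7  s4:3  s5:4  s6:4  s7:4  s8:7  s9:8  s10:7  s11:7  s12:4  s13:0  s14:0  s15:0 → peak 8
Pressure test@9: s1:7  s2:7  s3:7  s4:3  s5:4  s6:4  s7:4  s8:4  s9:8  s10:7  s11:7  s12:7  s13:0  s14:0  s15:0 → peak 8
Pressure test@10: s1:7  s2:7  s3:7  s4:3  s5:4  s6:4  s7:4  s8:4  s9:5  s10:7  s11:7  s12:7  s13:3  s14:0  s15:0 → peak 7
Pressure test@11: s1:7  s2:7  s3:7  s4:3  s5:4  s6:4  s7:4  s8:4  s9:5  s10:4  s11:7  s12:7  s13:3  s14:3  s15:0 → peak 7
Best is Pressure test@4, peak 7.

7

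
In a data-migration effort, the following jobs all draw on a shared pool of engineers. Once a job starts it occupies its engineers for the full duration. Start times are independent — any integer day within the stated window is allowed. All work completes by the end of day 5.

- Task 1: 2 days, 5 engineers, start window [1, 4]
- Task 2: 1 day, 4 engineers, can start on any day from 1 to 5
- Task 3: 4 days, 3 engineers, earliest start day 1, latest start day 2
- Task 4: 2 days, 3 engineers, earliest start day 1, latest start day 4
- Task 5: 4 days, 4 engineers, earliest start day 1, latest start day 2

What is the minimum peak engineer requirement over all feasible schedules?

Early-start (Task 1@1, Task 2@1, Task 3@1, Task 4@1, Task 5@1) gives peak 19: d1:19  d2:15  d3:7  d4:7  d5:0.
Shift Task 4→3, Task 5→2.
Schedule Task 1@1, Task 2@1, Task 3@1, Task 4@3, Task 5@2: d1:12  d2:12  d3:10  d4:10  d5:4 — peak 12.

12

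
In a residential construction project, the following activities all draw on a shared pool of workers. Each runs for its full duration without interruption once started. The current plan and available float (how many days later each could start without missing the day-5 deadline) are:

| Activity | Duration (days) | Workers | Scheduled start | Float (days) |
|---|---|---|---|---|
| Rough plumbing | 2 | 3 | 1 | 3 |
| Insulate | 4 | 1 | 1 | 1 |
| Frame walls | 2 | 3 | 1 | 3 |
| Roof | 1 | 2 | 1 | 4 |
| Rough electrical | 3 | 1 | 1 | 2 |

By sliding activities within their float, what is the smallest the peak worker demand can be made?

5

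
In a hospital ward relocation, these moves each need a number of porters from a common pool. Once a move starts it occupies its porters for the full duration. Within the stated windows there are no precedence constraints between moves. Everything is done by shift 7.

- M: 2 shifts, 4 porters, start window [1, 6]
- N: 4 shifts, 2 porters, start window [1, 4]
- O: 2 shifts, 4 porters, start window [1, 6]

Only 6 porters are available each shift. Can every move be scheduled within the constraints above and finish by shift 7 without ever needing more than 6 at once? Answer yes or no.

yes

Schedule M@1, N@1, O@3: s1:6  s2:6  s3:6  s4:6  s5:0  s6:0  s7:0 — peak 6 ≤ 6.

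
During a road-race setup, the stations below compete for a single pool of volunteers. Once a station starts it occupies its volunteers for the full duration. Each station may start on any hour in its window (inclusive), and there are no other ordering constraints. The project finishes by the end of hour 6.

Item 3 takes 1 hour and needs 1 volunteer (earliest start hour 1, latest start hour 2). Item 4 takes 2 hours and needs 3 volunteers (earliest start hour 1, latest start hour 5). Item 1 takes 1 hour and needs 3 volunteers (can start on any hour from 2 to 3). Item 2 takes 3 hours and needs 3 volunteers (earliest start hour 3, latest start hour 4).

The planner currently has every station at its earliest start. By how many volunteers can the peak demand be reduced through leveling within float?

2

Early-start peak: h1:4  h2:6  h3:3  h4:3  h5:3  h6:0 ⇒ 6.
Leveled (Item 3@1, Item 4@1, Item 1@3, Item 2@4): h1:4  h2:3  h3:3  h4:3  h5:3  h6:3 ⇒ 4.
Reduction 6 − 4 = 2.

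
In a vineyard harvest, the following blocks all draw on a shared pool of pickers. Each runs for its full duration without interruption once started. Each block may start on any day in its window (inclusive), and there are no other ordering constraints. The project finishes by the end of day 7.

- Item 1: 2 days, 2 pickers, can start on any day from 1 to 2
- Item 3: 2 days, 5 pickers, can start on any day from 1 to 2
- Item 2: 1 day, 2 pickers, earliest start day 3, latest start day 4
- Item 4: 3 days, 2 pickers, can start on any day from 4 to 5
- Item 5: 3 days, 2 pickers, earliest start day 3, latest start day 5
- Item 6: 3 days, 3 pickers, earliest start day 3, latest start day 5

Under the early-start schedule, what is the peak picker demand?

7

Early-start schedule: Item 1@1, Item 3@1, Item 2@3, Item 4@4, Item 5@3, Item 6@3.
Load per day: day 1: 7, day 2: 7, day 3: 7, day 4: 7, day 5: 7, day 6: 2, day 7: 0.
Peak is 7.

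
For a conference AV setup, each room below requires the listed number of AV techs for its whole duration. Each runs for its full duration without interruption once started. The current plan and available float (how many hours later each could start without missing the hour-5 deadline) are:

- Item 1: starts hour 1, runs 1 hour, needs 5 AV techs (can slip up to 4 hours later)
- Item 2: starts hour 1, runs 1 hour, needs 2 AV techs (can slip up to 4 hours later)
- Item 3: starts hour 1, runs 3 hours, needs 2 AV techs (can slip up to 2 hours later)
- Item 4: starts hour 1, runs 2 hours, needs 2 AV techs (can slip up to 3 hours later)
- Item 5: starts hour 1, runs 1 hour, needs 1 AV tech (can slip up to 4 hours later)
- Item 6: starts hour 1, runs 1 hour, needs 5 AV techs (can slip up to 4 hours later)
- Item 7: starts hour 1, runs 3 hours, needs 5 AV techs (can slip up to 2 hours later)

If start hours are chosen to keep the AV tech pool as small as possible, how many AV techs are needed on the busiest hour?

9

Early-start (Item 1@1, Item 2@1, Item 3@1, Item 4@1, Item 5@1, Item 6@1, Item 7@1) gives peak 22: h1:22  h2:9  h3:7  h4:0  h5:0.
Shift Item 4→2, Item 5→4, Item 6→2, Item 7→3.
Schedule Item 1@1, Item 2@1, Item 3@1, Item 4@2, Item 5@4, Item 6@2, Item 7@3: h1:9  h2:9  h3:9  h4:6  h5:5 — peak 9.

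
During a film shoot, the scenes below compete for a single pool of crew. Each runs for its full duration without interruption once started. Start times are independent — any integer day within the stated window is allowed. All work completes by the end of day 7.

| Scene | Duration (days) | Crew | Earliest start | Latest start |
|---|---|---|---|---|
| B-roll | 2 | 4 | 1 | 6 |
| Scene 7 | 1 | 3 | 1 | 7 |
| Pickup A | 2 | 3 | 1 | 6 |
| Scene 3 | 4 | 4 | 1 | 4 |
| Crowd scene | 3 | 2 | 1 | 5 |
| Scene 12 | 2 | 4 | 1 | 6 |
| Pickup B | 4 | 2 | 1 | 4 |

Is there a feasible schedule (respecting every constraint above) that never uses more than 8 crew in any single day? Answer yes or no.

The minimum achievable peak is 9; 8 < 9, so no feasible schedule stays within the cap.

no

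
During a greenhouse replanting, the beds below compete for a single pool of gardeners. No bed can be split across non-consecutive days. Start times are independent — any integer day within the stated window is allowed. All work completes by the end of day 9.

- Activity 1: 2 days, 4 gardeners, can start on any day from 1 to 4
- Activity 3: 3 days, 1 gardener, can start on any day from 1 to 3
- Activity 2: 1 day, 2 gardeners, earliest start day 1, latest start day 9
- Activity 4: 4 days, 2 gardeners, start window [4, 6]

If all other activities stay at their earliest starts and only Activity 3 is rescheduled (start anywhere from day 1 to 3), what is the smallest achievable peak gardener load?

6

Activity 3@1: d1:7  d2:5  d3:1  d4:2  d5:2  d6:2  d7:2  d8:0  d9:0 → peak 7
Activity 3@2: d1:6  d2:5  d3:1  d4:3  d5:2  d6:2  d7:2  d8:0  d9:0 → peak 6
Activity 3@3: d1:6  d2:4  d3:1  d4:3  d5:3  d6:2  d7:2  d8:0  d9:0 → peak 6
Best is Activity 3@2, peak 6.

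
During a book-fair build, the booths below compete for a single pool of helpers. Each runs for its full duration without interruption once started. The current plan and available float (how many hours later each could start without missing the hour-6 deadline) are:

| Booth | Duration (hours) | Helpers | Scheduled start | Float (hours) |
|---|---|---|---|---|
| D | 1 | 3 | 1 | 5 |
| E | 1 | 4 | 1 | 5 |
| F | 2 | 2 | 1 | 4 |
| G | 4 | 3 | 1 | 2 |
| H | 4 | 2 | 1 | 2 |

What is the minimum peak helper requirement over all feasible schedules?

6

Early-start (D@1, E@1, F@1, G@1, H@1) gives peak 14: h1:14  h2:7  h3:5  h4:5  h5:0  h6:0.
Shift E→2, G→3, H→3.
Schedule D@1, E@2, F@1, G@3, H@3: h1:5  h2:6  h3:5  h4:5  h5:5  h6:5 — peak 6.
Total helper-hours = 31 over 6 hours ⇒ peak ≥ ⌈31/6⌉ = 6, so 6 is optimal.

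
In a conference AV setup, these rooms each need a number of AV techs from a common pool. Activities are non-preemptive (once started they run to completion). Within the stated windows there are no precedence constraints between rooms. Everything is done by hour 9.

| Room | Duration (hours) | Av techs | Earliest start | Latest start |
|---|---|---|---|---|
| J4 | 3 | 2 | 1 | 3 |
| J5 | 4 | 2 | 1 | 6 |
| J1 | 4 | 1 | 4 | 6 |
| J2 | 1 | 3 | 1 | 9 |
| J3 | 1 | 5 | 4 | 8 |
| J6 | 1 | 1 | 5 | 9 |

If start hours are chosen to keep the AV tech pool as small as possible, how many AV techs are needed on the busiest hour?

Early-start (J4@1, J5@1, J1@4, J2@1, J3@4, J6@5) gives peak 8: h1:7  h2:4  h3:4  h4:8  h5:2  h6:1  h7:1  h8:0  h9:0.
Shift J2→5, J3→8.
Schedule J4@1, J5@1, J1@4, J2@5, J3@8, J6@5: h1:4  h2:4  h3:4  h4:3  h5:5  h6:1  h7:1  h8:5  h9:0 — peak 5.

5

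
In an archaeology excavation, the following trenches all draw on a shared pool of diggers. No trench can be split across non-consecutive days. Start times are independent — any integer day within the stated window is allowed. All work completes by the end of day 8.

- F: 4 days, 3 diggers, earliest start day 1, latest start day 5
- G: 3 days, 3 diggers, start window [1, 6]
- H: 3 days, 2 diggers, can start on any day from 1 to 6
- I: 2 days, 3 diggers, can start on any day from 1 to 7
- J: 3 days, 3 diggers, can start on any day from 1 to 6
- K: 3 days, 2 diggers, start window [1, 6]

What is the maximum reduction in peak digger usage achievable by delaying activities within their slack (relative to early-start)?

9

Early-start peak: d1:16  d2:16  d3:13  d4:3  d5:0  d6:0  d7:0  d8:0 ⇒ 16.
Leveled (F@1, G@1, H@4, I@7, J@5, K@4): d1:6  d2:6  d3:6  d4:7  d5:7  d6:7  d7:6  d8:3 ⇒ 7.
Reduction 16 − 7 = 9.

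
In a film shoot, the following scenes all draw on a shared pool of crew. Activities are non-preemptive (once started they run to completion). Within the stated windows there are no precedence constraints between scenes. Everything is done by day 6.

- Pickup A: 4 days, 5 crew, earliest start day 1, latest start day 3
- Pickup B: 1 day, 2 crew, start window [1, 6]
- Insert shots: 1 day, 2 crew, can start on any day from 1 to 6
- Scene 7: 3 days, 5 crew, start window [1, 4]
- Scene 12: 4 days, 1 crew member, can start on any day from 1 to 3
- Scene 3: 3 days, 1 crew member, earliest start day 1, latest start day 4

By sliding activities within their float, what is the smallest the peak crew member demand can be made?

Early-start (Pickup A@1, Pickup B@1, Insert shots@1, Scene 7@1, Scene 12@1, Scene 3@1) gives peak 16: d1:16  d2:12  d3:12  d4:6  d5:0  d6:0.
Shift Scene 7→4.
Schedule Pickup A@1, Pickup B@1, Insert shots@1, Scene 7@4, Scene 12@1, Scene 3@1: d1:11  d2:7  d3:7  d4:11  d5:5  d6:5 — peak 11.

11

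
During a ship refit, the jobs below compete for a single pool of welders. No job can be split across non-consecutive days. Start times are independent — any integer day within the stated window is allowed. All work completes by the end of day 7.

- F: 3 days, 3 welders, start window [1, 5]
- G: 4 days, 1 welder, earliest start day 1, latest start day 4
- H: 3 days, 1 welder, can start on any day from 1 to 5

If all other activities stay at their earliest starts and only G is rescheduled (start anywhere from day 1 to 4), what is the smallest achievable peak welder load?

4

G@1: d1:5  d2:5  d3:5  d4:1  d5:0  d6:0  d7:0 → peak 5
G@2: d1:4  d2:5  d3:5  d4:1  d5:1  d6:0  d7:0 → peak 5
G@3: d1:4  d2:4  d3:5  d4:1  d5:1  d6:1  d7:0 → peak 5
G@4: d1:4  d2:4  d3:4  d4:1  d5:1  d6:1  d7:1 → peak 4
Best is G@4, peak 4.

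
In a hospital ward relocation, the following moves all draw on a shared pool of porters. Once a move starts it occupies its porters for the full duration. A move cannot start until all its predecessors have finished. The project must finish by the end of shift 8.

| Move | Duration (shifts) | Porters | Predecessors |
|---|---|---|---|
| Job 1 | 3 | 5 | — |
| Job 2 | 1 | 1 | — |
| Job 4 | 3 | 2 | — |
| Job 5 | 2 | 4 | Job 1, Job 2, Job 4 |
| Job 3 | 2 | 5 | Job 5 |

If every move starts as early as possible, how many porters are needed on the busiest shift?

8

Early-start schedule: Job 1@1, Job 2@1, Job 4@1, Job 5@4, Job 3@6.
Load per shift: shift 1: 8, shift 2: 7, shift 3: 7, shift 4: 4, shift 5: 4, shift 6: 5, shift 7: 5, shift 8: 0.
Peak is 8.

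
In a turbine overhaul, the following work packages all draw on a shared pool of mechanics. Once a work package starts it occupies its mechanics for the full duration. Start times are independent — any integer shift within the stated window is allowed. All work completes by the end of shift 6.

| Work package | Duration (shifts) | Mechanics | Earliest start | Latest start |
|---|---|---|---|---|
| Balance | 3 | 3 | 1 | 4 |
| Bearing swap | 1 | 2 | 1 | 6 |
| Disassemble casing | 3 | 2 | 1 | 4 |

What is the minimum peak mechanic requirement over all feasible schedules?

4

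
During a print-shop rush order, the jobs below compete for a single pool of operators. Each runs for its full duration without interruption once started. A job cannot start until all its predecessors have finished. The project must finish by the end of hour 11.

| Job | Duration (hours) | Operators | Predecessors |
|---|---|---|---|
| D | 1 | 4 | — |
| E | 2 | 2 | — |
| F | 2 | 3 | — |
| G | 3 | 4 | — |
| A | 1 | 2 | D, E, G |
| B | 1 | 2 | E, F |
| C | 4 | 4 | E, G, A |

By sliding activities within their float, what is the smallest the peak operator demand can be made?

5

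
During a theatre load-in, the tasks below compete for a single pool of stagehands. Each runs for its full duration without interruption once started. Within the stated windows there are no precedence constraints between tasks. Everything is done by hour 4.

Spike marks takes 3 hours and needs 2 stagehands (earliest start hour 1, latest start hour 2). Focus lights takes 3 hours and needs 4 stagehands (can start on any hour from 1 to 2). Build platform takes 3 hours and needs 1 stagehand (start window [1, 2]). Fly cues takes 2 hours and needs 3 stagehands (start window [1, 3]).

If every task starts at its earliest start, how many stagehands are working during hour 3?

At early start, hour 3 has: Spike marks, Focus lights, Build platform.
Demand: 2 + 4 + 1 = 7.

7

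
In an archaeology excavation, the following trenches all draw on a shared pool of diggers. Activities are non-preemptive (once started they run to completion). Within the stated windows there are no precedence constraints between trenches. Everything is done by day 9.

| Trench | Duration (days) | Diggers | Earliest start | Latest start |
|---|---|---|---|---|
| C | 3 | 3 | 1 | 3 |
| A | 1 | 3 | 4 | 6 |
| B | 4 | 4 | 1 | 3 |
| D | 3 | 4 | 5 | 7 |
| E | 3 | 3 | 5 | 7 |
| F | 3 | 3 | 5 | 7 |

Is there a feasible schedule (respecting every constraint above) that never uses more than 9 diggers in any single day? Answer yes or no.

no

The minimum achievable peak is 10; 9 < 10, so no feasible schedule stays within the cap.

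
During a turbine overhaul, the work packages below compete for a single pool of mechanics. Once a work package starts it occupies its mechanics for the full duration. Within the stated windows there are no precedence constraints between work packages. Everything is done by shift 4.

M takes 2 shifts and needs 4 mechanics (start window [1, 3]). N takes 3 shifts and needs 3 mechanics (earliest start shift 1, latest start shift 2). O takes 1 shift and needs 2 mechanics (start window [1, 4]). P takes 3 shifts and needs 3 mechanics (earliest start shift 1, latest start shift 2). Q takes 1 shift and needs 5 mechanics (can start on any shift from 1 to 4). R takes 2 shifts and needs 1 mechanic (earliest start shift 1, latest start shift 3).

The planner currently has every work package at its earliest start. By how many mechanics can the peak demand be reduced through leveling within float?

8

Early-start peak: s1:18  s2:11  s3:6  s4:0 ⇒ 18.
Leveled (M@1, N@1, O@1, P@2, Q@4, R@3): s1:9  s2:10  s3:7  s4:9 ⇒ 10.
Reduction 18 − 10 = 8.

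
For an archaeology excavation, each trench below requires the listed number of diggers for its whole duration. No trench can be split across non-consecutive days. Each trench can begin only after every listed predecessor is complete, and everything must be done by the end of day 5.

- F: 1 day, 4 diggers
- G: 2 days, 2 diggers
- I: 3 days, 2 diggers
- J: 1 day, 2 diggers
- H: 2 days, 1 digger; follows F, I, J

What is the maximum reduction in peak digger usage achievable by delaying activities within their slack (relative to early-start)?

4

Early-start peak: d1:10  d2:4  d3:2  d4:1  d5:1 ⇒ 10.
Leveled (F@1, G@2, I@1, J@2, H@4): d1:6  d2:6  d3:4  d4:1  d5:1 ⇒ 6.
Reduction 10 − 6 = 4.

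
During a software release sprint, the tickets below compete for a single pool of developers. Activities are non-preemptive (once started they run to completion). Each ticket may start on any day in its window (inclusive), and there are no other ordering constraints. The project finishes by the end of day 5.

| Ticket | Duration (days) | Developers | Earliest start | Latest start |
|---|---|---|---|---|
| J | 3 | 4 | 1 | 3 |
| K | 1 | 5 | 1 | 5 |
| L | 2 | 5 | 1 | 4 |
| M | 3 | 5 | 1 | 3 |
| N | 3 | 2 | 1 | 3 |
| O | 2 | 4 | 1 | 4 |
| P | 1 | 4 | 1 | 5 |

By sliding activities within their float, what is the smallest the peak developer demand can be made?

Early-start (J@1, K@1, L@1, M@1, N@1, O@1, P@1) gives peak 29: d1:29  d2:20  d3:11  d4:0  d5:0.
Shift L→4, M→2, N→3, P→5.
Schedule J@1, K@1, L@4, M@2, N@3, O@1, P@5: d1:13  d2:13  d3:11  d4:12  d5:11 — peak 13.

13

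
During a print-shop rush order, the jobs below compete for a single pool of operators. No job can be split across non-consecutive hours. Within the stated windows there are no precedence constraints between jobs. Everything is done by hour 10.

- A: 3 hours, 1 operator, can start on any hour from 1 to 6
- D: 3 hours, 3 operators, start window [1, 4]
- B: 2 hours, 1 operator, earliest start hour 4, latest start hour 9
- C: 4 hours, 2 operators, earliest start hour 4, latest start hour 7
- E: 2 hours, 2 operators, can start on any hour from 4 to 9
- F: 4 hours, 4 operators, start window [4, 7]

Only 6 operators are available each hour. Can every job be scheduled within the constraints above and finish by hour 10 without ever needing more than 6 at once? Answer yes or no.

yes

Schedule A@1, D@1, B@4, C@4, E@4, F@6: h1:4  h2:4  h3:4  h4:5  h5:5  h6:6  h7:6  h8:4  h9:4  h10:0 — peak 6 ≤ 6.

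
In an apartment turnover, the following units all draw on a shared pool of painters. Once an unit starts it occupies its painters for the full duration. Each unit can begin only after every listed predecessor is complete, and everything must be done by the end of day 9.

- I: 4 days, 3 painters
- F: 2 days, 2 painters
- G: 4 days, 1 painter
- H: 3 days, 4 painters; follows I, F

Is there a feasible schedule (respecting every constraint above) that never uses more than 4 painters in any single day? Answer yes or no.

Schedule I@1, F@5, G@1, H@7: d1:4  d2:4  d3:4  d4:4  d5:2  d6:2  d7:4  d8:4  d9:4 — peak 4 ≤ 4.

yes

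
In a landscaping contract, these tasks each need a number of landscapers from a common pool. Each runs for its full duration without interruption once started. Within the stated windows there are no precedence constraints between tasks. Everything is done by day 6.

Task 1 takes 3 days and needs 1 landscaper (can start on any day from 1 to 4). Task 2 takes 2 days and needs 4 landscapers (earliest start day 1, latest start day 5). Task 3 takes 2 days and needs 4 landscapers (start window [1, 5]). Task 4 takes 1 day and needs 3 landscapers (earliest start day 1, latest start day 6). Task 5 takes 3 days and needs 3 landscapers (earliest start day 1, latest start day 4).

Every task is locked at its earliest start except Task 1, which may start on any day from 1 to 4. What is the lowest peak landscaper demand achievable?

Task 1@1: d1:15  d2:12  d3:4  d4:0  d5:0  d6:0 → peak 15
Task 1@2: d1:14  d2:12  d3:4  d4:1  d5:0  d6:0 → peak 14
Task 1@3: d1:14  d2:11  d3:4  d4:1  d5:1  d6:0 → peak 14
Task 1@4: d1:14  d2:11  d3:3  d4:1  d5:1  d6:1 → peak 14
Best is Task 1@2, peak 14.

14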